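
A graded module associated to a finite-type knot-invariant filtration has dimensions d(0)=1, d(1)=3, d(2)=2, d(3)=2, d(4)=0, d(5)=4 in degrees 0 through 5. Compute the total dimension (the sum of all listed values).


Total dimension = d(0) + d(1) + ... + d(5)
= 1 + 3 + 2 + 2 + 0 + 4
= 12

12


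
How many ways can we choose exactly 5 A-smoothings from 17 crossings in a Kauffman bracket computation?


We choose which 5 of 17 crossings get A-smoothings.
C(17, 5) = 17! / (5! * 12!)
= 6188

6188


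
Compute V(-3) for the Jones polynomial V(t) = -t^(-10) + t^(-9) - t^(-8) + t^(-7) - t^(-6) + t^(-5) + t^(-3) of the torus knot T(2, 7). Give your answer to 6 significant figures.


Substituting t = -3 into V(t) = -t^(-10) + t^(-9) - t^(-8) + t^(-7) - t^(-6) + t^(-5) + t^(-3):
  (-)t^(-10) = -1.69351e-05
  (+)t^(-9) = -5.08053e-05
  (-)t^(-8) = -0.000152416
  (+)t^(-7) = -0.000457247
  (-)t^(-6) = -0.00137174
  (+)t^(-5) = -0.00411523
  (+)t^(-3) = -0.037037
Sum = (-1.69351e-05) + (-5.08053e-05) + (-0.000152416) + (-0.000457247) + (-0.00137174) + (-0.00411523) + (-0.037037)
= -0.043201409
Rounded to 6 significant figures: -0.0432014

-0.0432014


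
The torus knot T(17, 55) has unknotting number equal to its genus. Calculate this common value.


For a torus knot T(p,q), both the unknotting number and genus equal (p-1)(q-1)/2.
= (17-1)(55-1)/2
= 16*54/2
= 864/2 = 432

432


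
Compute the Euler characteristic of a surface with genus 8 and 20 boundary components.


chi = 2 - 2g - b
= 2 - 2*8 - 20
= 2 - 16 - 20 = -34

-34


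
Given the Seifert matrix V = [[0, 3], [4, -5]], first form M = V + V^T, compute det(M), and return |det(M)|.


Step 1: Form V + V^T where V = [[0, 3], [4, -5]]
  V^T = [[0, 4], [3, -5]]
  V + V^T = [[0, 7], [7, -10]]
Step 2: det(V + V^T) = 0*(-10) - 7*7
  = 0 - 49 = -49
Step 3: Knot determinant = |det(V + V^T)| = |-49| = 49

49


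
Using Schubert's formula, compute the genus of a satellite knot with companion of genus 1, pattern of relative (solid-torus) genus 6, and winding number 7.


Schubert: g(satellite) = g_rel(pattern) + |winding| * g(companion),
where g_rel(pattern) is the genus of the pattern relative to the solid torus.
= 6 + 7 * 1
= 6 + 7 = 13

13


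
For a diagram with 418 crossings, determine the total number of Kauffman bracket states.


Each crossing contributes 2 choices (A-smoothing or B-smoothing).
Total states = 2^418 = 676921312041214565326761275425557544784286395355423968547480366360991530225982818124993751490268451683933401113623918903558144

676921312041214565326761275425557544784286395355423968547480366360991530225982818124993751490268451683933401113623918903558144


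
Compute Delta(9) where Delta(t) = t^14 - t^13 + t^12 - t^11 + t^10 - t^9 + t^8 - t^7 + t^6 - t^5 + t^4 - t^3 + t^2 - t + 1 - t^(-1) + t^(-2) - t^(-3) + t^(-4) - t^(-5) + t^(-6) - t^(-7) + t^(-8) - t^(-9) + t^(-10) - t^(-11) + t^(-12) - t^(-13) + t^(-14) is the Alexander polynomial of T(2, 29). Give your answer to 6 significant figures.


Substituting t = 9 into Delta(t) = t^14 - t^13 + t^12 - t^11 + t^10 - t^9 + t^8 - t^7 + t^6 - t^5 + t^4 - t^3 + t^2 - t + 1 - t^(-1) + t^(-2) - t^(-3) + t^(-4) - t^(-5) + t^(-6) - t^(-7) + t^(-8) - t^(-9) + t^(-10) - t^(-11) + t^(-12) - t^(-13) + t^(-14):
Term values: (22876792454961) + (-2541865828329) + (282429536481) + (-31381059609) + (3486784401) + (-387420489) + (43046721) + (-4782969) + (531441) + (-59049) + (6561) + (-729) + (81) + (-9) + (1) + (-0.111111) + (0.0123457) + (-0.00137174) + (0.000152416) + (-1.69351e-05) + (1.88168e-06) + (-2.09075e-07) + (2.32306e-08) + (-2.58117e-09) + (2.86797e-10) + (-3.18664e-11) + (3.54071e-12) + (-3.93412e-13) + (4.37124e-14)
Sum = 2.058911321e+13
Rounded to 6 significant figures: 2.05891e+13

2.05891e+13


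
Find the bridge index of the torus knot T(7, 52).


The bridge number of T(p,q) is min(p,q).
min(7, 52) = 7

7


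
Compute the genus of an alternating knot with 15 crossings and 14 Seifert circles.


For alternating knots, g = (c - s + 1)/2.
= (15 - 14 + 1)/2
= 2/2 = 1

1


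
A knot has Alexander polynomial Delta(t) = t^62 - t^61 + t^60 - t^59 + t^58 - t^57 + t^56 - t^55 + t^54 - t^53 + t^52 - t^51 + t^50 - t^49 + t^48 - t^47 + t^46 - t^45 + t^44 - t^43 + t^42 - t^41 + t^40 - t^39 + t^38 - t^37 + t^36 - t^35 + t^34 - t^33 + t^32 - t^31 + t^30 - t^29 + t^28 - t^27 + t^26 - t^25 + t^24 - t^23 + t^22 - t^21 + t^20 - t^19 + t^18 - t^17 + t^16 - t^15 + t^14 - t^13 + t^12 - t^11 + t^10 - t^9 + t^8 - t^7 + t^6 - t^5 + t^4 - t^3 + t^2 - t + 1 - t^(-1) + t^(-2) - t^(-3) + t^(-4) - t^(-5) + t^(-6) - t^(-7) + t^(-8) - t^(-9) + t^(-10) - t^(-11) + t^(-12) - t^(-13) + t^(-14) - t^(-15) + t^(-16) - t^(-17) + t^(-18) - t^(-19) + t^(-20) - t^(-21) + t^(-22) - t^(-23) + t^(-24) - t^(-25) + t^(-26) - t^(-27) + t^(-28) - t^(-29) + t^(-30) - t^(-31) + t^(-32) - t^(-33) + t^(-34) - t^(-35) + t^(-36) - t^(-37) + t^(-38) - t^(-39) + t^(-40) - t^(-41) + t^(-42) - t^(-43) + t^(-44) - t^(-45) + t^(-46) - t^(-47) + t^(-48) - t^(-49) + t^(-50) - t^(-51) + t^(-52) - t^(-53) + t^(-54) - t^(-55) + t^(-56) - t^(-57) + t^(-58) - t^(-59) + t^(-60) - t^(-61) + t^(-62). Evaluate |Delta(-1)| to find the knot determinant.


Step 1: The polynomial has 125 terms with alternating signs, exponents from 62 down to -62.
Step 2: Substitute t = -1. The i-th term has coefficient (-1)^i and exponent (m-i),
  so its value is (-1)^i * (-1)^(m-i) = (-1)^m = 1 for every i.
Step 3: All 125 terms equal 1, so Delta(-1) = 125 * (1) = 125
Step 4: |Delta(-1)| = 125

125


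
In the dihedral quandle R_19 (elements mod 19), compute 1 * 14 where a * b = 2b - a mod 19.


1 * 14 = 2*14 - 1 mod 19
= 28 - 1 mod 19
= 27 mod 19 = 8

8


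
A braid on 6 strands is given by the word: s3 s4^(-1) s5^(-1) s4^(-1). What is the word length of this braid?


The word length counts the number of generators (including inverses).
Listing each generator: s3, s4^(-1), s5^(-1), s4^(-1)
There are 4 generators in this braid word.

4


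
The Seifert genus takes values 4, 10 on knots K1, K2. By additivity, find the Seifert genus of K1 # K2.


The Seifert genus is additive under connected sum.
Seifert genus(K1 # K2) = (4) + (10)
= 14

14


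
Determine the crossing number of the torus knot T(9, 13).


For a torus knot T(p, q) with gcd(p,q)=1,
the crossing number is min(p*(q-1), q*(p-1)).
p*(q-1) = 9*12 = 108
q*(p-1) = 13*8 = 104
min(108, 104) = 104

104


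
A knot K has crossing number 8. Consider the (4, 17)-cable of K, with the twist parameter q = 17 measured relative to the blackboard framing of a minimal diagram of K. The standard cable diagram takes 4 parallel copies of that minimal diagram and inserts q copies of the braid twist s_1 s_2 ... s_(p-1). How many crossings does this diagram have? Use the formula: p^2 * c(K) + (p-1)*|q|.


Step 1: Each of the c(K) crossings of the companion diagram becomes p*p = p^2 crossings among the p parallel strands, and each of the |q| twists s_1 s_2 ... s_(p-1) adds (p-1) crossings.
  Crossings = p^2 * c(K) + (p-1)*|q|
Step 2: = 4^2 * 8 + (4-1)*17
Step 3: = 16*8 + 3*17
Step 4: = 128 + 51 = 179

179


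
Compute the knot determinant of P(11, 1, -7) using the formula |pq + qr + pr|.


Step 1: Compute pq + qr + pr.
pq = 11*1 = 11
qr = 1*(-7) = -7
pr = 11*(-7) = -77
pq + qr + pr = 11 + (-7) + (-77) = -73
Step 2: Take absolute value.
det(P(11,1,-7)) = |-73| = 73

73


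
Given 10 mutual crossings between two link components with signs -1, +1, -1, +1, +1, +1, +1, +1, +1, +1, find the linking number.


Step 1: Count positive crossings: 8
Step 2: Count negative crossings: 2
Step 3: Sum of signs = 8 - 2 = 6
Step 4: Linking number = sum/2 = 6/2 = 3

3


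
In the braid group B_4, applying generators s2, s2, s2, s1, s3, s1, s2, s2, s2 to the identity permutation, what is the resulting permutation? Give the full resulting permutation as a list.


Starting with identity [1, 2, 3, 4].
Apply generators in sequence:
  After s2: [1, 3, 2, 4]
  After s2: [1, 2, 3, 4]
  After s2: [1, 3, 2, 4]
  After s1: [3, 1, 2, 4]
  After s3: [3, 1, 4, 2]
  After s1: [1, 3, 4, 2]
  After s2: [1, 4, 3, 2]
  After s2: [1, 3, 4, 2]
  After s2: [1, 4, 3, 2]
Final permutation: [1, 4, 3, 2]

[1, 4, 3, 2]


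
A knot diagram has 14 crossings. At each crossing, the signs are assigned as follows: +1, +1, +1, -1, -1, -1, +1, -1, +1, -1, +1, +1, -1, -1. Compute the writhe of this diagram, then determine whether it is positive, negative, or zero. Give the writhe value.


Step 1: Count positive crossings (+1).
Positive crossings: 7
Step 2: Count negative crossings (-1).
Negative crossings: 7
Step 3: Writhe = (positive) - (negative)
w = 7 - 7 = 0
Step 4: |w| = 0, and w is zero

0


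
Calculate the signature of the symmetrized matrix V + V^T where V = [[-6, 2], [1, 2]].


Step 1: V + V^T = [[-12, 3], [3, 4]]
Step 2: trace = -8, det = -57
Step 3: Discriminant = (-8)^2 - 4*(-57) = 292
Step 4: Eigenvalues: 4.544, -12.544
Step 5: Signature = (# positive eigenvalues) - (# negative eigenvalues) = 0

0


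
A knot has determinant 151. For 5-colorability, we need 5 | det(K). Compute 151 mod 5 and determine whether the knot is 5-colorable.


Step 1: A knot is p-colorable if and only if p divides its determinant.
Step 2: Compute 151 mod 5.
151 = 30 * 5 + 1
Step 3: 151 mod 5 = 1
Step 4: The knot is 5-colorable: no

1


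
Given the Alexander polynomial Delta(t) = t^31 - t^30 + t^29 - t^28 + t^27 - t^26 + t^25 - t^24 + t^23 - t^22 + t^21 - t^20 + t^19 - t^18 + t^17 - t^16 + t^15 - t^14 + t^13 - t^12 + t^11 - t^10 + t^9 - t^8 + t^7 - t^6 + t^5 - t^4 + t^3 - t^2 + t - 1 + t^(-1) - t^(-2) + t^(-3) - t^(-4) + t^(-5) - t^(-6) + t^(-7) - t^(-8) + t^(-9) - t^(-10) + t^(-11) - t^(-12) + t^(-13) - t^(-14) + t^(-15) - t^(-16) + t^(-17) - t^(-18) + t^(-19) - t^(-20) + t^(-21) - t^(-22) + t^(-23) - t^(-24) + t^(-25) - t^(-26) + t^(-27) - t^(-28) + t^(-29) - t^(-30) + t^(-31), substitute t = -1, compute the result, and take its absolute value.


Step 1: The polynomial has 63 terms with alternating signs, exponents from 31 down to -31.
Step 2: Substitute t = -1. The i-th term has coefficient (-1)^i and exponent (m-i),
  so its value is (-1)^i * (-1)^(m-i) = (-1)^m = -1 for every i.
Step 3: All 63 terms equal -1, so Delta(-1) = 63 * (-1) = -63
Step 4: |Delta(-1)| = 63

63


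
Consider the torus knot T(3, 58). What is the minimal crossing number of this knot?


For a torus knot T(p, q) with gcd(p,q)=1,
the crossing number is min(p*(q-1), q*(p-1)).
p*(q-1) = 3*57 = 171
q*(p-1) = 58*2 = 116
min(171, 116) = 116

116


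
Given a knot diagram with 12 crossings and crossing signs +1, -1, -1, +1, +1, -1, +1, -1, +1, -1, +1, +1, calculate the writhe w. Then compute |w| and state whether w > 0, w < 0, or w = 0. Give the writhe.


Step 1: Count positive crossings (+1).
Positive crossings: 7
Step 2: Count negative crossings (-1).
Negative crossings: 5
Step 3: Writhe = (positive) - (negative)
w = 7 - 5 = 2
Step 4: |w| = 2, and w is positive

2


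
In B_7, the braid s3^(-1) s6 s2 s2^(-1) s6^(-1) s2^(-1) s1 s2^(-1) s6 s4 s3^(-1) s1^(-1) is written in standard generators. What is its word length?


The word length counts the number of generators (including inverses).
Listing each generator: s3^(-1), s6, s2, s2^(-1), s6^(-1), s2^(-1), s1, s2^(-1), s6, s4, s3^(-1), s1^(-1)
There are 12 generators in this braid word.

12


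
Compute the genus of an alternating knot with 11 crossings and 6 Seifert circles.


For alternating knots, g = (c - s + 1)/2.
= (11 - 6 + 1)/2
= 6/2 = 3

3


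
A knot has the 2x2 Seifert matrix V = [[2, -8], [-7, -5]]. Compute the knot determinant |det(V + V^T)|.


Step 1: Form V + V^T where V = [[2, -8], [-7, -5]]
  V^T = [[2, -7], [-8, -5]]
  V + V^T = [[4, -15], [-15, -10]]
Step 2: det(V + V^T) = 4*(-10) - (-15)*(-15)
  = -40 - 225 = -265
Step 3: Knot determinant = |det(V + V^T)| = |-265| = 265

265


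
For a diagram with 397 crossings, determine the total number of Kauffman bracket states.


Each crossing contributes 2 choices (A-smoothing or B-smoothing).
Total states = 2^397 = 322781234760863573706989896500376484291213224103652939103832419567580952752105149328705669160017228929487896496593436672

322781234760863573706989896500376484291213224103652939103832419567580952752105149328705669160017228929487896496593436672


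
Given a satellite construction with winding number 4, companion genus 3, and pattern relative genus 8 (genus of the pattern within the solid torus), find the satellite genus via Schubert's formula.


Schubert: g(satellite) = g_rel(pattern) + |winding| * g(companion),
where g_rel(pattern) is the genus of the pattern relative to the solid torus.
= 8 + 4 * 3
= 8 + 12 = 20

20


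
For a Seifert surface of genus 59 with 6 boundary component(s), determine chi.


chi = 2 - 2g - b
= 2 - 2*59 - 6
= 2 - 118 - 6 = -122

-122


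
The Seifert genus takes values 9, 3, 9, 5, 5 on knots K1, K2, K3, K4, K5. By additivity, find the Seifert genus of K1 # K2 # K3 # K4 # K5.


The Seifert genus is additive under connected sum.
Seifert genus(K1 # K2 # K3 # K4 # K5) = (9) + (3) + (9) + (5) + (5)
= 31

31


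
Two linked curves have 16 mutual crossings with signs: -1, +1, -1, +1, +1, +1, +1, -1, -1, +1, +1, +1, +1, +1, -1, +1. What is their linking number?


Step 1: Count positive crossings: 11
Step 2: Count negative crossings: 5
Step 3: Sum of signs = 11 - 5 = 6
Step 4: Linking number = sum/2 = 6/2 = 3

3


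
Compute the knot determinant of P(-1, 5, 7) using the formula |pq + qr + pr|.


Step 1: Compute pq + qr + pr.
pq = (-1)*5 = -5
qr = 5*7 = 35
pr = (-1)*7 = -7
pq + qr + pr = -5 + 35 + (-7) = 23
Step 2: Take absolute value.
det(P(-1,5,7)) = |23| = 23

23


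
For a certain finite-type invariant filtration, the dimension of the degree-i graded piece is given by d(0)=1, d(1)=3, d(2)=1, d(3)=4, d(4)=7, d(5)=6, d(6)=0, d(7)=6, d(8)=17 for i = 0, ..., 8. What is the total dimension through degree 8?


Total dimension = d(0) + d(1) + ... + d(8)
= 1 + 3 + 1 + 4 + 7 + 6 + 0 + 6 + 17
= 45

45


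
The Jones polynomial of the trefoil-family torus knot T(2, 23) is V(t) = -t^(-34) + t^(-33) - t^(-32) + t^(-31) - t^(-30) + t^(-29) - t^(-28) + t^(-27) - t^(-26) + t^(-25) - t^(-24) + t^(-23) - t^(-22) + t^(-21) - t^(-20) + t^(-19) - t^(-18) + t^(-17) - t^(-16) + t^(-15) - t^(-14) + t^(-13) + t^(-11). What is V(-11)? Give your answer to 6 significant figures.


Substituting t = -11 into V(t) = -t^(-34) + t^(-33) - t^(-32) + t^(-31) - t^(-30) + t^(-29) - t^(-28) + t^(-27) - t^(-26) + t^(-25) - t^(-24) + t^(-23) - t^(-22) + t^(-21) - t^(-20) + t^(-19) - t^(-18) + t^(-17) - t^(-16) + t^(-15) - t^(-14) + t^(-13) + t^(-11):
  (-)t^(-34) = -3.91425e-36
  (+)t^(-33) = -4.30568e-35
  (-)t^(-32) = -4.73624e-34
  (+)t^(-31) = -5.20987e-33
  (-)t^(-30) = -5.73086e-32
  (+)t^(-29) = -6.30394e-31
  (-)t^(-28) = -6.93433e-30
  (+)t^(-27) = -7.62777e-29
  (-)t^(-26) = -8.39055e-28
  (+)t^(-25) = -9.2296e-27
  (-)t^(-24) = -1.01526e-25
  (+)t^(-23) = -1.11678e-24
  (-)t^(-22) = -1.22846e-23
  (+)t^(-21) = -1.35131e-22
  (-)t^(-20) = -1.48644e-21
  (+)t^(-19) = -1.63508e-20
  (-)t^(-18) = -1.79859e-19
  (+)t^(-17) = -1.97845e-18
  (-)t^(-16) = -2.17629e-17
  (+)t^(-15) = -2.39392e-16
  (-)t^(-14) = -2.63331e-15
  (+)t^(-13) = -2.89664e-14
  (+)t^(-11) = -3.50494e-12
Sum = (-3.91425e-36) + (-4.30568e-35) + (-4.73624e-34) + (-5.20987e-33) + (-5.73086e-32) + (-6.30394e-31) + (-6.93433e-30) + (-7.62777e-29) + (-8.39055e-28) + (-9.2296e-27) + (-1.01526e-25) + (-1.11678e-24) + (-1.22846e-23) + (-1.35131e-22) + (-1.48644e-21) + (-1.63508e-20) + (-1.79859e-19) + (-1.97845e-18) + (-2.17629e-17) + (-2.39392e-16) + (-2.63331e-15) + (-2.89664e-14) + (-3.50494e-12)
= -3.536802077e-12
Rounded to 6 significant figures: -3.5368e-12

-3.5368e-12


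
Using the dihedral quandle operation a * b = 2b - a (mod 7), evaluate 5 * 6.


5 * 6 = 2*6 - 5 mod 7
= 12 - 5 mod 7
= 7 mod 7 = 0

0


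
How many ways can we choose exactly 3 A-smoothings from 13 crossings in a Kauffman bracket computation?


We choose which 3 of 13 crossings get A-smoothings.
C(13, 3) = 13! / (3! * 10!)
= 286

286


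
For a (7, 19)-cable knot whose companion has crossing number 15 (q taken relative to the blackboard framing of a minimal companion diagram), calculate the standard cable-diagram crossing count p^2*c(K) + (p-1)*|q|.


Step 1: Each of the c(K) crossings of the companion diagram becomes p*p = p^2 crossings among the p parallel strands, and each of the |q| twists s_1 s_2 ... s_(p-1) adds (p-1) crossings.
  Crossings = p^2 * c(K) + (p-1)*|q|
Step 2: = 7^2 * 15 + (7-1)*19
Step 3: = 49*15 + 6*19
Step 4: = 735 + 114 = 849

849


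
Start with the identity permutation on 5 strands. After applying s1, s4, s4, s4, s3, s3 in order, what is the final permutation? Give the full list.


Starting with identity [1, 2, 3, 4, 5].
Apply generators in sequence:
  After s1: [2, 1, 3, 4, 5]
  After s4: [2, 1, 3, 5, 4]
  After s4: [2, 1, 3, 4, 5]
  After s4: [2, 1, 3, 5, 4]
  After s3: [2, 1, 5, 3, 4]
  After s3: [2, 1, 3, 5, 4]
Final permutation: [2, 1, 3, 5, 4]

[2, 1, 3, 5, 4]


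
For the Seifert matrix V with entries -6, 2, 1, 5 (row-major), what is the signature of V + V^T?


Step 1: V + V^T = [[-12, 3], [3, 10]]
Step 2: trace = -2, det = -129
Step 3: Discriminant = (-2)^2 - 4*(-129) = 520
Step 4: Eigenvalues: 10.4018, -12.4018
Step 5: Signature = (# positive eigenvalues) - (# negative eigenvalues) = 0

0


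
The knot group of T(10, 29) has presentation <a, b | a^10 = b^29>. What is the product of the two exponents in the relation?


The relation is a^10 = b^29.
Product of exponents = 10 * 29
= 290

290


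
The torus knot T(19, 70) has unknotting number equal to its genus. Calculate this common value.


For a torus knot T(p,q), both the unknotting number and genus equal (p-1)(q-1)/2.
= (19-1)(70-1)/2
= 18*69/2
= 1242/2 = 621

621


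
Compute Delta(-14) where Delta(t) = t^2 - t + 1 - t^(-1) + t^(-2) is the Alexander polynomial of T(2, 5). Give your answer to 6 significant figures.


Substituting t = -14 into Delta(t) = t^2 - t + 1 - t^(-1) + t^(-2):
Term values: (196) + (14) + (1) + (0.0714286) + (0.00510204)
Sum = 211.0765306
Rounded to 6 significant figures: 211.077

211.077


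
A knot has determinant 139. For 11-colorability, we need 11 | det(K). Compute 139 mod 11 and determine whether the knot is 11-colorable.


Step 1: A knot is p-colorable if and only if p divides its determinant.
Step 2: Compute 139 mod 11.
139 = 12 * 11 + 7
Step 3: 139 mod 11 = 7
Step 4: The knot is 11-colorable: no

7


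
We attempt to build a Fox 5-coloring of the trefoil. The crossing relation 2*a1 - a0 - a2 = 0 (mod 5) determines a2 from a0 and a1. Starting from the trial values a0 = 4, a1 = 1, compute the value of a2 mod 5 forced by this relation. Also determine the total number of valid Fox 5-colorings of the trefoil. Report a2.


Step 1: Apply the given crossing relation 2*a1 - a0 - a2 = 0 (mod 5).
  a2 = 2*a1 - a0 mod 5
  a2 = 2*1 - 4 mod 5
  a2 = 2 - 4 mod 5
  a2 = -2 mod 5 = 3
Step 2: The trefoil has determinant 3.
  Number of Fox p-colorings (p prime) is p^2 if p = 3, else p.
  Since 5 does not divide 3, only trivial (constant) colorings exist.
  (So the trial a0 = 4, a1 = 1 with a0 != a1 does NOT extend to a valid coloring of the whole trefoil: the other two crossing relations require 3*(a1 - a0) = 0 (mod 5), which fails.)
  Total colorings = 5
Step 3: a2 = 3, total Fox 5-colorings = 5

3


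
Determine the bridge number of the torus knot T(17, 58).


The bridge number of T(p,q) is min(p,q).
min(17, 58) = 17

17


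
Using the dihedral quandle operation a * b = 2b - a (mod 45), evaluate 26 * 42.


26 * 42 = 2*42 - 26 mod 45
= 84 - 26 mod 45
= 58 mod 45 = 13

13


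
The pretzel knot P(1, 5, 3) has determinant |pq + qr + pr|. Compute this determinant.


Step 1: Compute pq + qr + pr.
pq = 1*5 = 5
qr = 5*3 = 15
pr = 1*3 = 3
pq + qr + pr = 5 + 15 + 3 = 23
Step 2: Take absolute value.
det(P(1,5,3)) = |23| = 23

23


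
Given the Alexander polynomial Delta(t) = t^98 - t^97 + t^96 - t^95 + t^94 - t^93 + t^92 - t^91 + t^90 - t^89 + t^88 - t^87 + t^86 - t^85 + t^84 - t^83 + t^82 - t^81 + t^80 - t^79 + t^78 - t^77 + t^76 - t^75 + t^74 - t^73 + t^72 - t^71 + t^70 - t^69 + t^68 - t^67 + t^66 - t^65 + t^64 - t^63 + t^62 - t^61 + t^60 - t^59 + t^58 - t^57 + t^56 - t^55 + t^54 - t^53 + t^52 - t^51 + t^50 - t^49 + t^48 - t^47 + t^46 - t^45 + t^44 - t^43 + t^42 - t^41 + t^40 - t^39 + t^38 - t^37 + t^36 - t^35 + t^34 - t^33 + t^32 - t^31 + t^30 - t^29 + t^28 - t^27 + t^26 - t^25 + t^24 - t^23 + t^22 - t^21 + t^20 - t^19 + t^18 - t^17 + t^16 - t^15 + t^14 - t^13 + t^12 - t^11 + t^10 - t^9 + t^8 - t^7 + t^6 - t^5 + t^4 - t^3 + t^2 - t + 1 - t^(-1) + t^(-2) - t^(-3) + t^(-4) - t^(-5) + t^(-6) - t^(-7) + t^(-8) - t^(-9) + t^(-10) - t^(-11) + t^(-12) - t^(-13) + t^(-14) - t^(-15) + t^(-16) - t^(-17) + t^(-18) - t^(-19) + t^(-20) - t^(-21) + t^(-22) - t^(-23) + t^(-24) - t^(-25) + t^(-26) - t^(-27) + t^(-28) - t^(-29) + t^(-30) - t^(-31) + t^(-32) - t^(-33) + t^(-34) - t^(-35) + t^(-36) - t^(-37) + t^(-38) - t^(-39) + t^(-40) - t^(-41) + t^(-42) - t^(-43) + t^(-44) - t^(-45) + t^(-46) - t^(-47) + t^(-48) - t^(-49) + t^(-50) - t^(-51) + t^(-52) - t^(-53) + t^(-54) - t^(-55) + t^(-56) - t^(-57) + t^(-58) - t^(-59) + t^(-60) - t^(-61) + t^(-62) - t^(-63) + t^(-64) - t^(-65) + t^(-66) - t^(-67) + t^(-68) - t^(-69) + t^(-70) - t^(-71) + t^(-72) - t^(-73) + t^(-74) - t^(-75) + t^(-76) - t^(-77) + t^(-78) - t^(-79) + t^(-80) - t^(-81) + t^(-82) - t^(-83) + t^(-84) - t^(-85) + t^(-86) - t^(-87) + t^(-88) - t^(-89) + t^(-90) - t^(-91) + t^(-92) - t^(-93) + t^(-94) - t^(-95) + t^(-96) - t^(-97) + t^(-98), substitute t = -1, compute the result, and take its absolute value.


Step 1: The polynomial has 197 terms with alternating signs, exponents from 98 down to -98.
Step 2: Substitute t = -1. The i-th term has coefficient (-1)^i and exponent (m-i),
  so its value is (-1)^i * (-1)^(m-i) = (-1)^m = 1 for every i.
Step 3: All 197 terms equal 1, so Delta(-1) = 197 * (1) = 197
Step 4: |Delta(-1)| = 197

197


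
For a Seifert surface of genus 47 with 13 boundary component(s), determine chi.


chi = 2 - 2g - b
= 2 - 2*47 - 13
= 2 - 94 - 13 = -105

-105


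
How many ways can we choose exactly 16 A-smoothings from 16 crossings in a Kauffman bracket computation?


We choose which 16 of 16 crossings get A-smoothings.
C(16, 16) = 16! / (16! * 0!)
= 1

1


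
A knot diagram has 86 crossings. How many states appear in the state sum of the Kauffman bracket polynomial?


Each crossing contributes 2 choices (A-smoothing or B-smoothing).
Total states = 2^86 = 77371252455336267181195264

77371252455336267181195264


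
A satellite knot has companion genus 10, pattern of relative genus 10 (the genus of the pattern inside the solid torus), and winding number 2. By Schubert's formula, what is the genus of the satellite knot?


Schubert: g(satellite) = g_rel(pattern) + |winding| * g(companion),
where g_rel(pattern) is the genus of the pattern relative to the solid torus.
= 10 + 2 * 10
= 10 + 20 = 30

30


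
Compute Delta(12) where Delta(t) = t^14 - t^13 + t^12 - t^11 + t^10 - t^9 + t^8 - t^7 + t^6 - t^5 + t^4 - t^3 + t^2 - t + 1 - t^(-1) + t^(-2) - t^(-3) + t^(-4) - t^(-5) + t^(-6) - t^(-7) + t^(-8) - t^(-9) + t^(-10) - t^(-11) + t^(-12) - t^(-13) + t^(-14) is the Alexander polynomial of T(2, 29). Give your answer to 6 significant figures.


Substituting t = 12 into Delta(t) = t^14 - t^13 + t^12 - t^11 + t^10 - t^9 + t^8 - t^7 + t^6 - t^5 + t^4 - t^3 + t^2 - t + 1 - t^(-1) + t^(-2) - t^(-3) + t^(-4) - t^(-5) + t^(-6) - t^(-7) + t^(-8) - t^(-9) + t^(-10) - t^(-11) + t^(-12) - t^(-13) + t^(-14):
Term values: (1283918464548864) + (-106993205379072) + (8916100448256) + (-743008370688) + (61917364224) + (-5159780352) + (429981696) + (-35831808) + (2985984) + (-248832) + (20736) + (-1728) + (144) + (-12) + (1) + (-0.0833333) + (0.00694444) + (-0.000578704) + (4.82253e-05) + (-4.01878e-06) + (3.34898e-07) + (-2.79082e-08) + (2.32568e-09) + (-1.93807e-10) + (1.61506e-11) + (-1.34588e-12) + (1.12157e-13) + (-9.34639e-15) + (7.78866e-16)
Sum = 1.185155506e+15
Rounded to 6 significant figures: 1.18516e+15

1.18516e+15


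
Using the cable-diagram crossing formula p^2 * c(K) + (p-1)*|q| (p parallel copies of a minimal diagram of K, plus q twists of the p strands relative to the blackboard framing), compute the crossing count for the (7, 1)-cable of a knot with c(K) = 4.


Step 1: Each of the c(K) crossings of the companion diagram becomes p*p = p^2 crossings among the p parallel strands, and each of the |q| twists s_1 s_2 ... s_(p-1) adds (p-1) crossings.
  Crossings = p^2 * c(K) + (p-1)*|q|
Step 2: = 7^2 * 4 + (7-1)*1
Step 3: = 49*4 + 6*1
Step 4: = 196 + 6 = 202

202


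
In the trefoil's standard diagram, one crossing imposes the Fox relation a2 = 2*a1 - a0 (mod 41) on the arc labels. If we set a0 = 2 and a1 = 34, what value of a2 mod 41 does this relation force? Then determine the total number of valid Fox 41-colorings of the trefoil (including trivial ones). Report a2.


Step 1: Apply the given crossing relation 2*a1 - a0 - a2 = 0 (mod 41).
  a2 = 2*a1 - a0 mod 41
  a2 = 2*34 - 2 mod 41
  a2 = 68 - 2 mod 41
  a2 = 66 mod 41 = 25
Step 2: The trefoil has determinant 3.
  Number of Fox p-colorings (p prime) is p^2 if p = 3, else p.
  Since 41 does not divide 3, only trivial (constant) colorings exist.
  (So the trial a0 = 2, a1 = 34 with a0 != a1 does NOT extend to a valid coloring of the whole trefoil: the other two crossing relations require 3*(a1 - a0) = 0 (mod 41), which fails.)
  Total colorings = 41
Step 3: a2 = 25, total Fox 41-colorings = 41

25


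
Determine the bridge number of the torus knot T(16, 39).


The bridge number of T(p,q) is min(p,q).
min(16, 39) = 16

16


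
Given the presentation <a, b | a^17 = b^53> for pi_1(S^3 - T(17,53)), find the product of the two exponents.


The relation is a^17 = b^53.
Product of exponents = 17 * 53
= 901

901


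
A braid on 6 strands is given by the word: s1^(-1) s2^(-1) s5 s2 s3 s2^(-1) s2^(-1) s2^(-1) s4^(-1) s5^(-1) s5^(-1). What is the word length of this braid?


The word length counts the number of generators (including inverses).
Listing each generator: s1^(-1), s2^(-1), s5, s2, s3, s2^(-1), s2^(-1), s2^(-1), s4^(-1), s5^(-1), s5^(-1)
There are 11 generators in this braid word.

11


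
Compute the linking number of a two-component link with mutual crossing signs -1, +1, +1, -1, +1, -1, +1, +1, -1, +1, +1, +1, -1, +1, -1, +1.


Step 1: Count positive crossings: 10
Step 2: Count negative crossings: 6
Step 3: Sum of signs = 10 - 6 = 4
Step 4: Linking number = sum/2 = 4/2 = 2

2


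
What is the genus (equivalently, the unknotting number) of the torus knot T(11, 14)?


For a torus knot T(p,q), both the unknotting number and genus equal (p-1)(q-1)/2.
= (11-1)(14-1)/2
= 10*13/2
= 130/2 = 65

65


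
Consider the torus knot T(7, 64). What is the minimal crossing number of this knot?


For a torus knot T(p, q) with gcd(p,q)=1,
the crossing number is min(p*(q-1), q*(p-1)).
p*(q-1) = 7*63 = 441
q*(p-1) = 64*6 = 384
min(441, 384) = 384

384


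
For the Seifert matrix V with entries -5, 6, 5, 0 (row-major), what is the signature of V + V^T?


Step 1: V + V^T = [[-10, 11], [11, 0]]
Step 2: trace = -10, det = -121
Step 3: Discriminant = (-10)^2 - 4*(-121) = 584
Step 4: Eigenvalues: 7.08305, -17.083
Step 5: Signature = (# positive eigenvalues) - (# negative eigenvalues) = 0

0


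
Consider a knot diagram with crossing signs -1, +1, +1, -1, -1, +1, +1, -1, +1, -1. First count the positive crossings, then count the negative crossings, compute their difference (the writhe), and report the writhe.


Step 1: Count positive crossings (+1).
Positive crossings: 5
Step 2: Count negative crossings (-1).
Negative crossings: 5
Step 3: Writhe = (positive) - (negative)
w = 5 - 5 = 0
Step 4: |w| = 0, and w is zero

0


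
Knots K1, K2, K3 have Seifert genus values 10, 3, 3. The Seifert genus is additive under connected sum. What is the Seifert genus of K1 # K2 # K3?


The Seifert genus is additive under connected sum.
Seifert genus(K1 # K2 # K3) = (10) + (3) + (3)
= 16

16


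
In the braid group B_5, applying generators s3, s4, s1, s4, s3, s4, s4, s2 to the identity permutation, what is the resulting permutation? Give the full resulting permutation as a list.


Starting with identity [1, 2, 3, 4, 5].
Apply generators in sequence:
  After s3: [1, 2, 4, 3, 5]
  After s4: [1, 2, 4, 5, 3]
  After s1: [2, 1, 4, 5, 3]
  After s4: [2, 1, 4, 3, 5]
  After s3: [2, 1, 3, 4, 5]
  After s4: [2, 1, 3, 5, 4]
  After s4: [2, 1, 3, 4, 5]
  After s2: [2, 3, 1, 4, 5]
Final permutation: [2, 3, 1, 4, 5]

[2, 3, 1, 4, 5]


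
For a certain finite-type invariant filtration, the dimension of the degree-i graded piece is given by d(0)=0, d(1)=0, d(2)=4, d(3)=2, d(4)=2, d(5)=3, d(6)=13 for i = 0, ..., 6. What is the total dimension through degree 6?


Total dimension = d(0) + d(1) + ... + d(6)
= 0 + 0 + 4 + 2 + 2 + 3 + 13
= 24

24


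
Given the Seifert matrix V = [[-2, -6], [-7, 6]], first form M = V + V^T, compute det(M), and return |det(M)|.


Step 1: Form V + V^T where V = [[-2, -6], [-7, 6]]
  V^T = [[-2, -7], [-6, 6]]
  V + V^T = [[-4, -13], [-13, 12]]
Step 2: det(V + V^T) = (-4)*12 - (-13)*(-13)
  = -48 - 169 = -217
Step 3: Knot determinant = |det(V + V^T)| = |-217| = 217

217


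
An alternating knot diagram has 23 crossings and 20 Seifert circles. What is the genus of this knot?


For alternating knots, g = (c - s + 1)/2.
= (23 - 20 + 1)/2
= 4/2 = 2

2


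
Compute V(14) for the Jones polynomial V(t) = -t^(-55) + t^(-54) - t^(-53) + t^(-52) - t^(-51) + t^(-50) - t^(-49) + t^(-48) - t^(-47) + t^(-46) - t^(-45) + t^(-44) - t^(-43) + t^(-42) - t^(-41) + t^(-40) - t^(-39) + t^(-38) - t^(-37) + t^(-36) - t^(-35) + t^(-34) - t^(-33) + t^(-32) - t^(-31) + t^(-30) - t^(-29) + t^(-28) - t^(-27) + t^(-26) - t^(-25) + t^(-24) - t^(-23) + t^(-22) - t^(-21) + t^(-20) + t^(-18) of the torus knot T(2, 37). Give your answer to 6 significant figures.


Substituting t = 14 into V(t) = -t^(-55) + t^(-54) - t^(-53) + t^(-52) - t^(-51) + t^(-50) - t^(-49) + t^(-48) - t^(-47) + t^(-46) - t^(-45) + t^(-44) - t^(-43) + t^(-42) - t^(-41) + t^(-40) - t^(-39) + t^(-38) - t^(-37) + t^(-36) - t^(-35) + t^(-34) - t^(-33) + t^(-32) - t^(-31) + t^(-30) - t^(-29) + t^(-28) - t^(-27) + t^(-26) - t^(-25) + t^(-24) - t^(-23) + t^(-22) - t^(-21) + t^(-20) + t^(-18):
  (-)t^(-55) = -9.18244e-64
  (+)t^(-54) = 1.28554e-62
  (-)t^(-53) = -1.79976e-61
  (+)t^(-52) = 2.51966e-60
  (-)t^(-51) = -3.52753e-59
  (+)t^(-50) = 4.93854e-58
  (-)t^(-49) = -6.91395e-57
  (+)t^(-48) = 9.67953e-56
  (-)t^(-47) = -1.35513e-54
  (+)t^(-46) = 1.89719e-53
  (-)t^(-45) = -2.65606e-52
  (+)t^(-44) = 3.71849e-51
  (-)t^(-43) = -5.20588e-50
  (+)t^(-42) = 7.28824e-49
  (-)t^(-41) = -1.02035e-47
  (+)t^(-40) = 1.42849e-46
  (-)t^(-39) = -1.99989e-45
  (+)t^(-38) = 2.79985e-44
  (-)t^(-37) = -3.91979e-43
  (+)t^(-36) = 5.4877e-42
  (-)t^(-35) = -7.68279e-41
  (+)t^(-34) = 1.07559e-39
  (-)t^(-33) = -1.50583e-38
  (+)t^(-32) = 2.10816e-37
  (-)t^(-31) = -2.95142e-36
  (+)t^(-30) = 4.13199e-35
  (-)t^(-29) = -5.78478e-34
  (+)t^(-28) = 8.09869e-33
  (-)t^(-27) = -1.13382e-31
  (+)t^(-26) = 1.58734e-30
  (-)t^(-25) = -2.22228e-29
  (+)t^(-24) = 3.11119e-28
  (-)t^(-23) = -4.35567e-27
  (+)t^(-22) = 6.09794e-26
  (-)t^(-21) = -8.53712e-25
  (+)t^(-20) = 1.1952e-23
  (+)t^(-18) = 2.34258e-21
Sum = (-9.18244e-64) + (1.28554e-62) + (-1.79976e-61) + (2.51966e-60) + (-3.52753e-59) + (4.93854e-58) + (-6.91395e-57) + (9.67953e-56) + (-1.35513e-54) + (1.89719e-53) + (-2.65606e-52) + (3.71849e-51) + (-5.20588e-50) + (7.28824e-49) + (-1.02035e-47) + (1.42849e-46) + (-1.99989e-45) + (2.79985e-44) + (-3.91979e-43) + (5.4877e-42) + (-7.68279e-41) + (1.07559e-39) + (-1.50583e-38) + (2.10816e-37) + (-2.95142e-36) + (4.13199e-35) + (-5.78478e-34) + (8.09869e-33) + (-1.13382e-31) + (1.58734e-30) + (-2.22228e-29) + (3.11119e-28) + (-4.35567e-27) + (6.09794e-26) + (-8.53712e-25) + (1.1952e-23) + (2.34258e-21)
= 2.353740165e-21
Rounded to 6 significant figures: 2.35374e-21

2.35374e-21


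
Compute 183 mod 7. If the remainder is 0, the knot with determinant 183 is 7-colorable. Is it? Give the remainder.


Step 1: A knot is p-colorable if and only if p divides its determinant.
Step 2: Compute 183 mod 7.
183 = 26 * 7 + 1
Step 3: 183 mod 7 = 1
Step 4: The knot is 7-colorable: no

1


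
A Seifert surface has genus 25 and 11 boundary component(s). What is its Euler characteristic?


chi = 2 - 2g - b
= 2 - 2*25 - 11
= 2 - 50 - 11 = -59

-59


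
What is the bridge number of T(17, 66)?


The bridge number of T(p,q) is min(p,q).
min(17, 66) = 17

17


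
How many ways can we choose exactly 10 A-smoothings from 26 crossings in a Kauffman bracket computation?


We choose which 10 of 26 crossings get A-smoothings.
C(26, 10) = 26! / (10! * 16!)
= 5311735

5311735


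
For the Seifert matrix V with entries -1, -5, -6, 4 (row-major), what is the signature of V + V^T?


Step 1: V + V^T = [[-2, -11], [-11, 8]]
Step 2: trace = 6, det = -137
Step 3: Discriminant = 6^2 - 4*(-137) = 584
Step 4: Eigenvalues: 15.083, -9.08305
Step 5: Signature = (# positive eigenvalues) - (# negative eigenvalues) = 0

0


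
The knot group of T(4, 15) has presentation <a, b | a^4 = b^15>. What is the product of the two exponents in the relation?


The relation is a^4 = b^15.
Product of exponents = 4 * 15
= 60

60


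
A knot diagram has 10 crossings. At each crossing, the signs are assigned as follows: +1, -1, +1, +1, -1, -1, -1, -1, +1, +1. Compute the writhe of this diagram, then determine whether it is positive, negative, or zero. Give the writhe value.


Step 1: Count positive crossings (+1).
Positive crossings: 5
Step 2: Count negative crossings (-1).
Negative crossings: 5
Step 3: Writhe = (positive) - (negative)
w = 5 - 5 = 0
Step 4: |w| = 0, and w is zero

0


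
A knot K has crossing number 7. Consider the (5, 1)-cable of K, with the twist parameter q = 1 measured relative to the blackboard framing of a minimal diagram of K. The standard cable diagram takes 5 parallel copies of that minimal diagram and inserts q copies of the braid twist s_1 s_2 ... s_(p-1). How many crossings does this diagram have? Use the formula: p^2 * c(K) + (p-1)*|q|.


Step 1: Each of the c(K) crossings of the companion diagram becomes p*p = p^2 crossings among the p parallel strands, and each of the |q| twists s_1 s_2 ... s_(p-1) adds (p-1) crossings.
  Crossings = p^2 * c(K) + (p-1)*|q|
Step 2: = 5^2 * 7 + (5-1)*1
Step 3: = 25*7 + 4*1
Step 4: = 175 + 4 = 179

179


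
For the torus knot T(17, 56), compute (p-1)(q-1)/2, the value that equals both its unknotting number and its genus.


For a torus knot T(p,q), both the unknotting number and genus equal (p-1)(q-1)/2.
= (17-1)(56-1)/2
= 16*55/2
= 880/2 = 440

440


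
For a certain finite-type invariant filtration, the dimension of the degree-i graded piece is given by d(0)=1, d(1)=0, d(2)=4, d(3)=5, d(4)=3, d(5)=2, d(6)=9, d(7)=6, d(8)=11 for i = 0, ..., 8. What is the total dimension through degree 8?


Total dimension = d(0) + d(1) + ... + d(8)
= 1 + 0 + 4 + 5 + 3 + 2 + 9 + 6 + 11
= 41

41


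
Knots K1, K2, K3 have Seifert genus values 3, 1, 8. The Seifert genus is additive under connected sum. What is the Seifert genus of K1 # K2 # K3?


The Seifert genus is additive under connected sum.
Seifert genus(K1 # K2 # K3) = (3) + (1) + (8)
= 12

12


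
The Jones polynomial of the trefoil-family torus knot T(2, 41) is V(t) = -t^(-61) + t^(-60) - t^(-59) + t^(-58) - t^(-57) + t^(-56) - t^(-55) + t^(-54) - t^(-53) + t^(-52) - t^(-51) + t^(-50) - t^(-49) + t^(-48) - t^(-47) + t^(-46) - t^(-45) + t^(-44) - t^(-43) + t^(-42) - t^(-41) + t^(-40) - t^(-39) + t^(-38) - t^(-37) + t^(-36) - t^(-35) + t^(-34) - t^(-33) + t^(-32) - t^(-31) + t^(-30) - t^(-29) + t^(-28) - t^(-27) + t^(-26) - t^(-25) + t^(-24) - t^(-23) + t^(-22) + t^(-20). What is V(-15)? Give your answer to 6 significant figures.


Substituting t = -15 into V(t) = -t^(-61) + t^(-60) - t^(-59) + t^(-58) - t^(-57) + t^(-56) - t^(-55) + t^(-54) - t^(-53) + t^(-52) - t^(-51) + t^(-50) - t^(-49) + t^(-48) - t^(-47) + t^(-46) - t^(-45) + t^(-44) - t^(-43) + t^(-42) - t^(-41) + t^(-40) - t^(-39) + t^(-38) - t^(-37) + t^(-36) - t^(-35) + t^(-34) - t^(-33) + t^(-32) - t^(-31) + t^(-30) - t^(-29) + t^(-28) - t^(-27) + t^(-26) - t^(-25) + t^(-24) - t^(-23) + t^(-22) + t^(-20):
  (-)t^(-61) = 1.81315e-72
  (+)t^(-60) = 2.71972e-71
  (-)t^(-59) = 4.07958e-70
  (+)t^(-58) = 6.11937e-69
  (-)t^(-57) = 9.17906e-68
  (+)t^(-56) = 1.37686e-66
  (-)t^(-55) = 2.06529e-65
  (+)t^(-54) = 3.09793e-64
  (-)t^(-53) = 4.6469e-63
  (+)t^(-52) = 6.97035e-62
  (-)t^(-51) = 1.04555e-60
  (+)t^(-50) = 1.56833e-59
  (-)t^(-49) = 2.35249e-58
  (+)t^(-48) = 3.52874e-57
  (-)t^(-47) = 5.29311e-56
  (+)t^(-46) = 7.93966e-55
  (-)t^(-45) = 1.19095e-53
  (+)t^(-44) = 1.78642e-52
  (-)t^(-43) = 2.67964e-51
  (+)t^(-42) = 4.01945e-50
  (-)t^(-41) = 6.02918e-49
  (+)t^(-40) = 9.04377e-48
  (-)t^(-39) = 1.35657e-46
  (+)t^(-38) = 2.03485e-45
  (-)t^(-37) = 3.05227e-44
  (+)t^(-36) = 4.57841e-43
  (-)t^(-35) = 6.86761e-42
  (+)t^(-34) = 1.03014e-40
  (-)t^(-33) = 1.54521e-39
  (+)t^(-32) = 2.31782e-38
  (-)t^(-31) = 3.47673e-37
  (+)t^(-30) = 5.2151e-36
  (-)t^(-29) = 7.82264e-35
  (+)t^(-28) = 1.1734e-33
  (-)t^(-27) = 1.76009e-32
  (+)t^(-26) = 2.64014e-31
  (-)t^(-25) = 3.96021e-30
  (+)t^(-24) = 5.94032e-29
  (-)t^(-23) = 8.91048e-28
  (+)t^(-22) = 1.33657e-26
  (+)t^(-20) = 3.00729e-24
Sum = (1.81315e-72) + (2.71972e-71) + (4.07958e-70) + (6.11937e-69) + (9.17906e-68) + (1.37686e-66) + (2.06529e-65) + (3.09793e-64) + (4.6469e-63) + (6.97035e-62) + (1.04555e-60) + (1.56833e-59) + (2.35249e-58) + (3.52874e-57) + (5.29311e-56) + (7.93966e-55) + (1.19095e-53) + (1.78642e-52) + (2.67964e-51) + (4.01945e-50) + (6.02918e-49) + (9.04377e-48) + (1.35657e-46) + (2.03485e-45) + (3.05227e-44) + (4.57841e-43) + (6.86761e-42) + (1.03014e-40) + (1.54521e-39) + (2.31782e-38) + (3.47673e-37) + (5.2151e-36) + (7.82264e-35) + (1.1734e-33) + (1.76009e-32) + (2.64014e-31) + (3.96021e-30) + (5.94032e-29) + (8.91048e-28) + (1.33657e-26) + (3.00729e-24)
= 3.021607011e-24
Rounded to 6 significant figures: 3.02161e-24

3.02161e-24


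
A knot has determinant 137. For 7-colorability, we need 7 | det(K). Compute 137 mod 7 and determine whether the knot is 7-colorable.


Step 1: A knot is p-colorable if and only if p divides its determinant.
Step 2: Compute 137 mod 7.
137 = 19 * 7 + 4
Step 3: 137 mod 7 = 4
Step 4: The knot is 7-colorable: no

4


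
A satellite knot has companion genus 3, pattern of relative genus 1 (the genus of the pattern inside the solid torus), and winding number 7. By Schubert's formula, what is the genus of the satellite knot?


Schubert: g(satellite) = g_rel(pattern) + |winding| * g(companion),
where g_rel(pattern) is the genus of the pattern relative to the solid torus.
= 1 + 7 * 3
= 1 + 21 = 22

22


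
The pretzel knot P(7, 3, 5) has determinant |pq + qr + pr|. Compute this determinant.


Step 1: Compute pq + qr + pr.
pq = 7*3 = 21
qr = 3*5 = 15
pr = 7*5 = 35
pq + qr + pr = 21 + 15 + 35 = 71
Step 2: Take absolute value.
det(P(7,3,5)) = |71| = 71

71


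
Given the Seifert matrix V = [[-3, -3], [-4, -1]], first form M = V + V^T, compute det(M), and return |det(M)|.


Step 1: Form V + V^T where V = [[-3, -3], [-4, -1]]
  V^T = [[-3, -4], [-3, -1]]
  V + V^T = [[-6, -7], [-7, -2]]
Step 2: det(V + V^T) = (-6)*(-2) - (-7)*(-7)
  = 12 - 49 = -37
Step 3: Knot determinant = |det(V + V^T)| = |-37| = 37

37


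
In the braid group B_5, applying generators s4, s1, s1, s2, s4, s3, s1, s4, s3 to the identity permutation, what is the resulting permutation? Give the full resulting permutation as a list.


Starting with identity [1, 2, 3, 4, 5].
Apply generators in sequence:
  After s4: [1, 2, 3, 5, 4]
  After s1: [2, 1, 3, 5, 4]
  After s1: [1, 2, 3, 5, 4]
  After s2: [1, 3, 2, 5, 4]
  After s4: [1, 3, 2, 4, 5]
  After s3: [1, 3, 4, 2, 5]
  After s1: [3, 1, 4, 2, 5]
  After s4: [3, 1, 4, 5, 2]
  After s3: [3, 1, 5, 4, 2]
Final permutation: [3, 1, 5, 4, 2]

[3, 1, 5, 4, 2]
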